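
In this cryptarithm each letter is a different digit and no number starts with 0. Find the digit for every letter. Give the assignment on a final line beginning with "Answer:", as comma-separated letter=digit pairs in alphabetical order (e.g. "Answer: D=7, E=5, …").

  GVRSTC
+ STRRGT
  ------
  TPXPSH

Step 1. [col 1: C + T ≡ H (mod 10)] no forcing yet in column 1 (carry-in 0); H=5 is free and consistent — try it, so H=5.
Step 2. [col 1: C + T ≡ H (mod 10)] T=6 is one option consistent with column 1 (C + T ≡ H (mod 10), carry-in 0) — take it. So T=6.
Step 3. [col 1: C + T ≡ H (mod 10)] in column 1 we have C+T≡H with carry-in 0; given T=6, H=5 and digits 5,6 already taken and all letters distinct, that pins C to 9 ⇒ C=9.
Step 4. [col 2: T + G ≡ S (mod 10)] column 2 (T + G ≡ S (mod 10), carry-in 1) doesn't pin S yet; pick S=1 and continue ⇒ S=1.
Step 5. [col 2: T + G ≡ S (mod 10)] column 2: given T=6, S=1, carry-in 1, and digits 1,5,6,9 already taken and all letters distinct, T+G≡S (mod 10) forces G=4, so G=4.
Step 6. [col 3: S + R ≡ P (mod 10)] no forcing yet in column 3 (carry-in 1); R=8 is free and consistent — try it, so R=8.
Step 7. [col 3: S + R ≡ P (mod 10)] in column 3 we have S+R≡P with carry-in 1; given S=1, R=8 and digits 1,4,5,6,8,9 already taken and all letters distinct, that pins P to 0. So P=0.
Step 8. [col 4: R + R ≡ X (mod 10)] column 4 reads R+R+carry(1)=X with R=8; with digits 0,1,4,5,6,8,9 already taken and all letters distinct, the only value for X is 7. So X=7.
Step 9. [col 5: V + T ≡ P (mod 10)] from column 5 (T=6, P=0, carry-in 1, digits 0,1,4,5,6,7,8,9 already taken and all letters distinct): V must equal 3. So V=3.

Answer: C=9, G=4, H=5, P=0, R=8, S=1, T=6, V=3, X=7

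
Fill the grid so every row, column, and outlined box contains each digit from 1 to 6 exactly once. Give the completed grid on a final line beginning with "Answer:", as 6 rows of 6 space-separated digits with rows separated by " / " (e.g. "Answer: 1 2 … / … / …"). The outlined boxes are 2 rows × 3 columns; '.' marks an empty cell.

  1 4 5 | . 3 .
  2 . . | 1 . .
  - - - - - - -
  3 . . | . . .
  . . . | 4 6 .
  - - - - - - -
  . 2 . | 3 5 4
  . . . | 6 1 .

Step 1. [r3c3∈{1,2,4,6}] row 3 places 4 nowhere but r3c3 ⇒ r3c3=4.
Step 2. [r4c1∈{5}] r4c1 is down to just 5. So r4c1=5.
Step 3. [r6c6∈{2}] only 2 remains possible at r6c6 ⇒ r6c6=2.
Step 4. [r4c2∈{1}] r4c2's peers cover all but 1. So r4c2=1.
Step 5. [r2c6∈{5,6}] across row 2, 5 lands solely at r2c6. So r2c6=5.
Step 6. [r6c3∈{3}] r6c3's peers cover all but 3, so r6c3=3.
Step 7. [r2c3∈{6}] r2c3's peers cover all but 6. So r2c3=6.
Step 8. [r3c4∈{2,5}] r3c4 is the only open cell in row 3 admitting 5. So r3c4=5.
Step 9. [r2c5∈{4}] only 4 remains possible at r2c5. So r2c5=4.
Step 10. [r2c2∈{3}] nothing but 3 survives at r2c2, so r2c2=3.
Step 11. [r4c3∈{2}] r4c3 is down to just 2, so r4c3=2.
Step 12. [r1c4∈{2}] nothing but 2 survives at r1c4, so r1c4=2.
Step 13. [r5c3∈{1}] only 1 remains possible at r5c3, so r5c3=1.
Step 14. [r1c6∈{6}] nothing but 6 survives at r1c6. So r1c6=6.
Step 15. [r3c6∈{1}] r3c6 has the single candidate 1. So r3c6=1.
Step 16. [r6c2∈{5}] nothing but 5 survives at r6c2, so r6c2=5.
Step 17. [r3c2∈{6}] only 6 remains possible at r3c2, so r3c2=6.
Step 18. [r4c6∈{3}] r4c6's peers cover all but 3 ⇒ r4c6=3.
Step 19. [r6c1∈{4}] nothing but 4 survives at r6c1, so r6c1=4.
Step 20. [r5c1∈{6}] only 6 remains possible at r5c1, so r5c1=6.
Step 21. [r3c5∈{2}] r3c5's peers cover all but 2. So r3c5=2.

Answer: 1 4 5 2 3 6 / 2 3 6 1 4 5 / 3 6 4 5 2 1 / 5 1 2 4 6 3 / 6 2 1 3 5 4 / 4 5 3 6 1 2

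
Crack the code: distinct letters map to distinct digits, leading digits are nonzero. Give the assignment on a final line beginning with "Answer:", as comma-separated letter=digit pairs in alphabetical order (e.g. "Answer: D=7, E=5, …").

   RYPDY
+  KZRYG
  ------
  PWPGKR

Step 1. [P] the sum has 6 digits but both addends have 5; that extra leading digit P is the final carry, namely 1, so P=1.
Step 2. [col 1: Y + G ≡ R (mod 10)] no forcing yet in column 1 (carry-in 0); G=9 is free and consistent — try it, so G=9.
Step 3. [col 1: Y + G ≡ R (mod 10)] column 1 (Y + G ≡ R (mod 10), carry-in 0) doesn't pin Y yet; pick Y=8 and continue ⇒ Y=8.
Step 4. [col 1: Y + G ≡ R (mod 10)] from column 1 (Y=8, G=9, carry-in 0, digits 1,8,9 already taken and all letters distinct): R must equal 7 ⇒ R=7.
Step 5. [col 2: D + Y ≡ K (mod 10)] no forcing yet in column 2 (carry-in 1); K=4 is free and consistent — try it ⇒ K=4.
Step 6. [col 2: D + Y ≡ K (mod 10)] in column 2 we have D+Y≡K with carry-in 1; given Y=8, K=4 and digits 1,4,7,8,9 already taken and all letters distinct, that pins D to 5 ⇒ D=5.
Step 7. [col 4: Y + Z ≡ P (mod 10)] column 4 reads Y+Z+carry(0)=P with Y=8, P=1; with digits 1,4,5,7,8,9 already taken and all letters distinct, the only value for Z is 3. So Z=3.
Step 8. [col 5: R + K ≡ W (mod 10)] in column 5 we have R+K≡W with carry-in 1; given R=7, K=4 and digits 1,3,4,5,7,8,9 already taken and all letters distinct, that pins W to 2, so W=2.

Answer: D=5, G=9, K=4, P=1, R=7, W=2, Y=8, Z=3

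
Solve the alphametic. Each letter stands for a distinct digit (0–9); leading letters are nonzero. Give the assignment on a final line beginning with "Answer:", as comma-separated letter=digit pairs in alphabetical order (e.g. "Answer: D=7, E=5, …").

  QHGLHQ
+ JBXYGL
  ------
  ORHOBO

Step 1. [col 1: Q + L ≡ O (mod 10)] column 1 (Q + L ≡ O (mod 10), carry-in 0) doesn't pin Q yet; pick Q=1 and continue. So Q=1.
Step 2. [col 1: Q + L ≡ O (mod 10)] no forcing yet in column 1 (carry-in 0); L=7 is free and consistent — try it. So L=7.
Step 3. [col 1: Q + L ≡ O (mod 10)] column 1: given Q=1, L=7, carry-in 0, and digits 1,7 already taken and all letters distinct, Q+L≡O (mod 10) forces O=8 ⇒ O=8.
Step 4. [col 2: H + G ≡ B (mod 10)] no forcing yet in column 2 (carry-in 0); H=9 is free and consistent — try it, so H=9.
Step 5. [col 2: H + G ≡ B (mod 10)] column 2 (H + G ≡ B (mod 10), carry-in 0) doesn't pin G yet; pick G=4 and continue, so G=4.
Step 6. [col 2: H + G ≡ B (mod 10)] column 2 reads H+G+carry(0)=B with H=9, G=4; with digits 1,4,7,8,9 already taken and all letters distinct, the only value for B is 3. So B=3.
Step 7. [col 3: L + Y ≡ O (mod 10)] column 3 reads L+Y+carry(1)=O with L=7, O=8; with digits 1,3,4,7,8,9 already taken and all letters distinct, the only value for Y is 0, so Y=0.
Step 8. [col 4: G + X ≡ H (mod 10)] column 4 reads G+X+carry(0)=H with G=4, H=9; with digits 0,1,3,4,7,8,9 already taken and all letters distinct, the only value for X is 5. So X=5.
Step 9. [col 5: H + B ≡ R (mod 10)] from column 5 (H=9, B=3, carry-in 0, digits 0,1,3,4,5,7,8,9 already taken and all letters distinct): R must equal 2. So R=2.
Step 10. [col 6: Q + J ≡ O (mod 10)] from column 6 (Q=1, O=8, carry-in 1, digits 0,1,2,3,4,5,7,8,9 already taken and all letters distinct): J must equal 6. So J=6.

Answer: B=3, G=4, H=9, J=6, L=7, O=8, Q=1, R=2, X=5, Y=0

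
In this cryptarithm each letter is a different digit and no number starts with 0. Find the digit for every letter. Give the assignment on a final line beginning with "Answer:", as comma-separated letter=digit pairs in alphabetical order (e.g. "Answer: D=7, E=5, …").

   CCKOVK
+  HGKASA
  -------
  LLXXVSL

Step 1. [col 1: K + A ≡ L (mod 10)] several values work for L in column 1 (K + A ≡ L (mod 10), carry-in 0); try L=1. So L=1.
Step 2. [col 1: K + A ≡ L (mod 10)] several values work for K in column 1 (K + A ≡ L (mod 10), carry-in 0); try K=3 ⇒ K=3.
Step 3. [col 1: K + A ≡ L (mod 10)] column 1 reads K+A+carry(0)=L with K=3, L=1; with digits 1,3 already taken and all letters distinct, the only value for A is 8. So A=8.
Step 4. [col 2: V + S ≡ S (mod 10)] in column 2 we have V+S≡S with carry-in 1; given nothing yet and digits 1,3,8 already taken and all letters distinct, that pins V to 9. So V=9.
Step 5. [col 2: V + S ≡ S (mod 10)] no forcing yet in column 2 (carry-in 1); S=5 is free and consistent — try it. So S=5.
Step 6. [col 3: O + A ≡ V (mod 10)] from column 3 (A=8, V=9, carry-in 1, digits 1,3,5,8,9 already taken and all letters distinct): O must equal 0 ⇒ O=0.
Step 7. [col 4: K + K ≡ X (mod 10)] column 4 reads K+K+carry(0)=X with K=3; with digits 0,1,3,5,8,9 already taken and all letters distinct, the only value for X is 6 ⇒ X=6.
Step 8. [col 5: C + G ≡ X (mod 10)] C=4 is one option consistent with column 5 (C + G ≡ X (mod 10), carry-in 0) — take it, so C=4.
Step 9. [col 5: C + G ≡ X (mod 10)] column 5: given C=4, X=6, carry-in 0, and digits 0,1,3,4,5,6,8,9 already taken and all letters distinct, C+G≡X (mod 10) forces G=2. So G=2.
Step 10. [col 6: C + H ≡ L (mod 10)] from column 6 (C=4, L=1, carry-in 0, digits 0,1,2,3,4,5,6,8,9 already taken and all letters distinct): H must equal 7 ⇒ H=7.

Answer: A=8, C=4, G=2, H=7, K=3, L=1, O=0, S=5, V=9, X=6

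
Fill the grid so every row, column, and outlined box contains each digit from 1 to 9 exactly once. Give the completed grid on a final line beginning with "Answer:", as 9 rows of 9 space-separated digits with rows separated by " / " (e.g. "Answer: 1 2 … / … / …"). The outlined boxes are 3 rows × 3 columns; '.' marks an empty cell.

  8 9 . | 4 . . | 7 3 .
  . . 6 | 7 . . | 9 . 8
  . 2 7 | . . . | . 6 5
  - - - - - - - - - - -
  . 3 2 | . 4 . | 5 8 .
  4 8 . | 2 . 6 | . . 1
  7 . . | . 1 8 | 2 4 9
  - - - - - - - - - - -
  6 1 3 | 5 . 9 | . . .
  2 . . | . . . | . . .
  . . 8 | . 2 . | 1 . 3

Step 1. [r8c3∈{4,5,9}] r8c3 is the only open cell in col 3 admitting 4 ⇒ r8c3=4.
Step 2. [r5c5∈{3,5,7,9}] r5c5 is the only open cell in box 5 admitting 5, so r5c5=5.
Step 3. [r2c5∈{3}] nothing but 3 survives at r2c5 ⇒ r2c5=3.
Step 4. [r3c6∈{1}] r3c6 has the single candidate 1 ⇒ r3c6=1.
Step 5. [r8c7∈{6,8}] across col 7, 6 lands solely at r8c7. So r8c7=6.
Step 6. [r8c9∈{7}] r8c9 has the single candidate 7, so r8c9=7.
Step 7. [r8c2∈{5}] r8c2 has the single candidate 5 ⇒ r8c2=5.
Step 8. [r2c1∈{1,5}] in col 1, 5 fits only at r2c1 ⇒ r2c1=5.
Step 9. [r8c5∈{8}] r8c5 is down to just 8 ⇒ r8c5=8.
Step 10. [r1c9∈{2}] r1c9's peers cover all but 2. So r1c9=2.
Step 11. [r9c1∈{9}] r9c1 has the single candidate 9, so r9c1=9.
Step 12. [r7c9∈{4}] r7c9 is down to just 4. So r7c9=4.
Step 13. [r6c4∈{3}] r6c4 is down to just 3. So r6c4=3.
Step 14. [r3c4∈{8,9}] r3c4 is the only open cell in row 3 admitting 8. So r3c4=8.
Step 15. [r9c6∈{4,7}] across row 9, 4 lands solely at r9c6. So r9c6=4.
Step 16. [r8c8∈{9}] r8c8 has the single candidate 9. So r8c8=9.
Step 17. [r1c5∈{6}] nothing but 6 survives at r1c5 ⇒ r1c5=6.
Step 18. [r5c3∈{9}] r5c3 is down to just 9, so r5c3=9.
Step 19. [r5c8∈{7}] nothing but 7 survives at r5c8, so r5c8=7.
Step 20. [r8c4∈{1}] only 1 remains possible at r8c4, so r8c4=1.
Step 21. [r4c9∈{6}] r4c9 is down to just 6. So r4c9=6.
Step 22. [r9c2∈{7}] nothing but 7 survives at r9c2. So r9c2=7.
Step 23. [r3c7∈{4}] only 4 remains possible at r3c7 ⇒ r3c7=4.
Step 24. [r2c8∈{1}] nothing but 1 survives at r2c8 ⇒ r2c8=1.
Step 25. [r9c8∈{5}] r9c8 is down to just 5 ⇒ r9c8=5.
Step 26. [r7c8∈{2}] r7c8's peers cover all but 2, so r7c8=2.
Step 27. [r2c2∈{4}] r2c2's peers cover all but 4 ⇒ r2c2=4.
Step 28. [r4c4∈{9}] r4c4's peers cover all but 9. So r4c4=9.
Step 29. [r4c6∈{7}] r4c6 has the single candidate 7, so r4c6=7.
Step 30. [r6c2∈{6}] r6c2's peers cover all but 6. So r6c2=6.
Step 31. [r1c6∈{5}] only 5 remains possible at r1c6, so r1c6=5.
Step 32. [r7c7∈{8}] nothing but 8 survives at r7c7, so r7c7=8.
Step 33. [r6c3∈{5}] r6c3 has the single candidate 5, so r6c3=5.
Step 34. [r8c6∈{3}] r8c6 has the single candidate 3. So r8c6=3.
Step 35. [r1c3∈{1}] nothing but 1 survives at r1c3, so r1c3=1.
Step 36. [r2c6∈{2}] r2c6 has the single candidate 2, so r2c6=2.
Step 37. [r3c1∈{3}] only 3 remains possible at r3c1 ⇒ r3c1=3.
Step 38. [r4c1∈{1}] r4c1's peers cover all but 1, so r4c1=1.
Step 39. [r5c7∈{3}] only 3 remains possible at r5c7 ⇒ r5c7=3.
Step 40. [r9c4∈{6}] r9c4 is down to just 6. So r9c4=6.
Step 41. [r7c5∈{7}] r7c5's peers cover all but 7, so r7c5=7.
Step 42. [r3c5∈{9}] only 9 remains possible at r3c5 ⇒ r3c5=9.

Answer: 8 9 1 4 6 5 7 3 2 / 5 4 6 7 3 2 9 1 8 / 3 2 7 8 9 1 4 6 5 / 1 3 2 9 4 7 5 8 6 / 4 8 9 2 5 6 3 7 1 / 7 6 5 3 1 8 2 4 9 / 6 1 3 5 7 9 8 2 4 / 2 5 4 1 8 3 6 9 7 / 9 7 8 6 2 4 1 5 3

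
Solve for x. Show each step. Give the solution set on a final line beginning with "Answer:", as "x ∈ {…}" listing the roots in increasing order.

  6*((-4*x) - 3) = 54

Step 1. [6*((-4*x) - 3) = 54] 6·(inner) — divide through by 6, so div: (-4*x) - 3 = 9.
Step 2. [(-4*x) - 3 = 9] the outer -3 inverts by adding 3 ⇒ sub: -4*x = 12.
Step 3. [-4*x = 12] -4 out front; divide by -4. So div: x = -3.

Answer: x ∈ {-3}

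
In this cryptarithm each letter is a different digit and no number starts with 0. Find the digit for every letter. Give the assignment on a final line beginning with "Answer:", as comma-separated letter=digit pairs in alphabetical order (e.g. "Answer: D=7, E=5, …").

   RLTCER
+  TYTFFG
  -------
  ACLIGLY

Step 1. [col 1: R + G ≡ Y (mod 10)] Y=9 is one option consistent with column 1 (R + G ≡ Y (mod 10), carry-in 0) — take it. So Y=9.
Step 2. [col 1: R + G ≡ Y (mod 10)] no forcing yet in column 1 (carry-in 0); G=3 is free and consistent — try it. So G=3.
Step 3. [col 1: R + G ≡ Y (mod 10)] column 1 reads R+G+carry(0)=Y with G=3, Y=9; with digits 3,9 already taken and all letters distinct, the only value for R is 6 ⇒ R=6.
Step 4. [col 2: E + F ≡ L (mod 10)] no forcing yet in column 2 (carry-in 0); L=0 is free and consistent — try it. So L=0.
Step 5. [A] A is the leading digit of a 7-digit sum of two 6-digit numbers; the final carry is exactly 1. So A=1.
Step 6. [col 2: E + F ≡ L (mod 10)] no forcing yet in column 2 (carry-in 0); E=2 is free and consistent — try it, so E=2.
Step 7. [col 2: E + F ≡ L (mod 10)] from column 2 (E=2, L=0, carry-in 0, digits 0,1,2,3,6,9 already taken and all letters distinct): F must equal 8, so F=8.
Step 8. [col 3: C + F ≡ G (mod 10)] from column 3 (F=8, G=3, carry-in 1, digits 0,1,2,3,6,8,9 already taken and all letters distinct): C must equal 4, so C=4.
Step 9. [col 4: T + T ≡ I (mod 10)] from column 4 (nothing yet, carry-in 1, digits 0,1,2,3,4,6,8,9 already taken and all letters distinct): I must equal 5, so I=5.
Step 10. [col 4: T + T ≡ I (mod 10)] column 4 reads T+T+carry(1)=I with I=5; with digits 0,1,2,3,4,5,6,8,9 already taken and all letters distinct, the only value for T is 7, so T=7.

Answer: A=1, C=4, E=2, F=8, G=3, I=5, L=0, R=6, T=7, Y=9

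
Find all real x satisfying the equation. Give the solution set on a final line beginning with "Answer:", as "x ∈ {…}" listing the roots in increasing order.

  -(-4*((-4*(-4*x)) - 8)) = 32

Step 1. [-(-4*((-4*(-4*x)) - 8)) = 32] LHS negated; negate both sides ⇒ neg: -4*((-4*(-4*x)) - 8) = -32.
Step 2. [-4*((-4*(-4*x)) - 8) = -32] -4 out front; divide by -4, so div: (-4*(-4*x)) - 8 = 8.
Step 3. [(-4*(-4*x)) - 8 = 8] -8 is outermost — add 8 both sides. So sub: -4*(-4*x) = 16.
Step 4. [-4*(-4*x) = 16] divide by the outer -4, so div: -4*x = -4.
Step 5. [-4*x = -4] LHS = -4·(…); ÷-4 both sides. So div: x = 1.

Answer: x ∈ {1}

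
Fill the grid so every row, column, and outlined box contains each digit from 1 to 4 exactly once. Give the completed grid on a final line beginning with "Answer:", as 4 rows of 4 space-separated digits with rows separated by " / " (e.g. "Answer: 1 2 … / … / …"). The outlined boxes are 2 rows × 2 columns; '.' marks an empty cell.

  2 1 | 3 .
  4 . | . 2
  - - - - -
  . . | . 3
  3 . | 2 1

Step 1. [r3c2∈{2,4}] r3c2 is the only open cell in row 3 admitting 2. So r3c2=2.
Step 2. [r3c1∈{1}] r3c1 is down to just 1 ⇒ r3c1=1.
Step 3. [r2c3∈{1}] r2c3 has the single candidate 1, so r2c3=1.
Step 4. [r4c2∈{4}] r4c2 has the single candidate 4. So r4c2=4.
Step 5. [r1c4∈{4}] r1c4 has the single candidate 4 ⇒ r1c4=4.
Step 6. [r2c2∈{3}] only 3 remains possible at r2c2 ⇒ r2c2=3.
Step 7. [r3c3∈{4}] nothing but 4 survives at r3c3. So r3c3=4.

Answer: 2 1 3 4 / 4 3 1 2 / 1 2 4 3 / 3 4 2 1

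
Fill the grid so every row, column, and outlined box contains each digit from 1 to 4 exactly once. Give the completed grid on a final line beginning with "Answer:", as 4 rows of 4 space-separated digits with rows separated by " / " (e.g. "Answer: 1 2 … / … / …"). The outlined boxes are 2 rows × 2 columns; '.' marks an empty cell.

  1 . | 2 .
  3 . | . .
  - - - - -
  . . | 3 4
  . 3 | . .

Step 1. [r2c4∈{1}] r2c4's peers cover all but 1 ⇒ r2c4=1.
Step 2. [r3c1∈{2}] r3c1's peers cover all but 2 ⇒ r3c1=2.
Step 3. [r2c3∈{4}] r2c3 is down to just 4, so r2c3=4.
Step 4. [r1c4∈{3}] r1c4's peers cover all but 3. So r1c4=3.
Step 5. [r4c1∈{4}] r4c1 is down to just 4, so r4c1=4.
Step 6. [r1c2∈{4}] nothing but 4 survives at r1c2. So r1c2=4.
Step 7. [r3c2∈{1}] only 1 remains possible at r3c2 ⇒ r3c2=1.
Step 8. [r2c2∈{2}] only 2 remains possible at r2c2. So r2c2=2.
Step 9. [r4c3∈{1}] r4c3 has the single candidate 1, so r4c3=1.
Step 10. [r4c4∈{2}] r4c4 is down to just 2 ⇒ r4c4=2.

Answer: 1 4 2 3 / 3 2 4 1 / 2 1 3 4 / 4 3 1 2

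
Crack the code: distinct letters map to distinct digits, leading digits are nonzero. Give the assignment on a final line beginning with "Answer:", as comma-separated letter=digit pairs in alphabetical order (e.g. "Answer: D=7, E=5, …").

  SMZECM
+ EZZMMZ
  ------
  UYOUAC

Step 1. [col 1: M + Z ≡ C (mod 10)] column 1 (M + Z ≡ C (mod 10), carry-in 0) doesn't pin M yet; pick M=3 and continue. So M=3.
Step 2. [col 1: M + Z ≡ C (mod 10)] no forcing yet in column 1 (carry-in 0); C=8 is free and consistent — try it. So C=8.
Step 3. [col 1: M + Z ≡ C (mod 10)] in column 1 we have M+Z≡C with carry-in 0; given M=3, C=8 and digits 3,8 already taken and all letters distinct, that pins Z to 5, so Z=5.
Step 4. [col 2: C + M ≡ A (mod 10)] column 2 reads C+M+carry(0)=A with C=8, M=3; with digits 3,5,8 already taken and all letters distinct, the only value for A is 1. So A=1.
Step 5. [col 3: E + M ≡ U (mod 10)] no forcing yet in column 3 (carry-in 1); U=6 is free and consistent — try it, so U=6.
Step 6. [col 3: E + M ≡ U (mod 10)] column 3 reads E+M+carry(1)=U with M=3, U=6; with digits 1,3,5,6,8 already taken and all letters distinct, the only value for E is 2, so E=2.
Step 7. [col 4: Z + Z ≡ O (mod 10)] in column 4 we have Z+Z≡O with carry-in 0; given Z=5 and digits 1,2,3,5,6,8 already taken and all letters distinct, that pins O to 0. So O=0.
Step 8. [col 5: M + Z ≡ Y (mod 10)] from column 5 (M=3, Z=5, carry-in 1, digits 0,1,2,3,5,6,8 already taken and all letters distinct): Y must equal 9, so Y=9.
Step 9. [col 6: S + E ≡ U (mod 10)] in column 6 we have S+E≡U with carry-in 0; given E=2, U=6 and digits 0,1,2,3,5,6,8,9 already taken and all letters distinct, that pins S to 4, so S=4.

Answer: A=1, C=8, E=2, M=3, O=0, S=4, U=6, Y=9, Z=5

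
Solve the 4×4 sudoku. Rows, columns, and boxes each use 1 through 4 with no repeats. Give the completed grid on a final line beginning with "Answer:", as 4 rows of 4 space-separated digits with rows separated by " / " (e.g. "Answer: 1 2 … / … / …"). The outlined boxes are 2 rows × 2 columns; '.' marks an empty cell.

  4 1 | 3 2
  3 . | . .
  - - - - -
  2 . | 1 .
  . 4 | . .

Step 1. [r3c4∈{3,4}] r3c4 is the only open cell in row 3 admitting 4, so r3c4=4.
Step 2. [r4c3∈{2}] only 2 remains possible at r4c3 ⇒ r4c3=2.
Step 3. [r3c2∈{3}] r3c2 has the single candidate 3. So r3c2=3.
Step 4. [r4c1∈{1}] nothing but 1 survives at r4c1. So r4c1=1.
Step 5. [r2c4∈{1}] r2c4 is down to just 1, so r2c4=1.
Step 6. [r2c2∈{2}] only 2 remains possible at r2c2 ⇒ r2c2=2.
Step 7. [r4c4∈{3}] r4c4 has the single candidate 3, so r4c4=3.
Step 8. [r2c3∈{4}] nothing but 4 survives at r2c3, so r2c3=4.

Answer: 4 1 3 2 / 3 2 4 1 / 2 3 1 4 / 1 4 2 3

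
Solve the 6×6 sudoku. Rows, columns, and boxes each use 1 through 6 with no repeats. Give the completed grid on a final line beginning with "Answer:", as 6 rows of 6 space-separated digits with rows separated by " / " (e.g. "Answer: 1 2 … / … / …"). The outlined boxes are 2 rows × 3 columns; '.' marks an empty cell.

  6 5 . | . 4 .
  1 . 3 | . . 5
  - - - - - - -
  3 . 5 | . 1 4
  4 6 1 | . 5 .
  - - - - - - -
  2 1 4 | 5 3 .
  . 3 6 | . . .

Step 1. [r1c3∈{2}] r1c3 is down to just 2 ⇒ r1c3=2.
Step 2. [r6c5∈{2}] r6c5's peers cover all but 2, so r6c5=2.
Step 3. [r4c6∈{2,3}] across col 6, 2 lands solely at r4c6 ⇒ r4c6=2.
Step 4. [r6c6∈{1}] nothing but 1 survives at r6c6 ⇒ r6c6=1.
Step 5. [r3c4∈{6}] nothing but 6 survives at r3c4. So r3c4=6.
Step 6. [r1c4∈{1,3}] in row 1, 1 fits only at r1c4, so r1c4=1.
Step 7. [r2c4∈{2}] only 2 remains possible at r2c4, so r2c4=2.
Step 8. [r6c1∈{5}] r6c1's peers cover all but 5, so r6c1=5.
Step 9. [r6c4∈{4}] nothing but 4 survives at r6c4, so r6c4=4.
Step 10. [r4c4∈{3}] r4c4 has the single candidate 3 ⇒ r4c4=3.
Step 11. [r5c6∈{6}] only 6 remains possible at r5c6. So r5c6=6.
Step 12. [r1c6∈{3}] r1c6 has the single candidate 3 ⇒ r1c6=3.
Step 13. [r2c2∈{4}] only 4 remains possible at r2c2 ⇒ r2c2=4.
Step 14. [r2c5∈{6}] nothing but 6 survives at r2c5 ⇒ r2c5=6.
Step 15. [r3c2∈{2}] r3c2 is down to just 2 ⇒ r3c2=2.

Answer: 6 5 2 1 4 3 / 1 4 3 2 6 5 / 3 2 5 6 1 4 / 4 6 1 3 5 2 / 2 1 4 5 3 6 / 5 3 6 4 2 1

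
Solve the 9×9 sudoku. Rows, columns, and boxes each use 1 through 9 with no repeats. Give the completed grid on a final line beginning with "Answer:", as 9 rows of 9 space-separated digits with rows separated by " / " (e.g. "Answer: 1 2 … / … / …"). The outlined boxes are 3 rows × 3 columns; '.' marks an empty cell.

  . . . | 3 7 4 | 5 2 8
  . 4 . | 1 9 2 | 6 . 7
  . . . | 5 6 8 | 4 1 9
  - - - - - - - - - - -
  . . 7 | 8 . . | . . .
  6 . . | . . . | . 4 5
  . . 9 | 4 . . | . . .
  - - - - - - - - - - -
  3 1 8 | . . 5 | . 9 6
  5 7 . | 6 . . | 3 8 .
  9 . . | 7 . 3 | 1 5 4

Step 1. [r6c8∈{3,6,7}] col 8 places 7 nowhere but r6c8. So r6c8=7.
Step 2. [r7c4∈{2}] r7c4's peers cover all but 2 ⇒ r7c4=2.
Step 3. [r8c6∈{1,9}] r8c6 is the only open cell in row 8 admitting 9. So r8c6=9.
Step 4. [r8c5∈{1,4}] in row 8, 1 fits only at r8c5, so r8c5=1.
Step 5. [r8c9∈{2}] r8c9 is down to just 2 ⇒ r8c9=2.
Step 6. [r1c1∈{1}] r1c1 is down to just 1. So r1c1=1.
Step 7. [r5c3∈{1,2,3}] r5c3 is the only open cell in col 3 admitting 1. So r5c3=1.
Step 8. [r6c6∈{1,6}] row 6 places 6 nowhere but r6c6. So r6c6=6.
Step 9. [r2c8∈{3}] r2c8 is down to just 3 ⇒ r2c8=3.
Step 10. [r4c7∈{2,9}] r4c7 is the only open cell in row 4 admitting 9 ⇒ r4c7=9.
Step 11. [r1c3∈{6}] only 6 remains possible at r1c3 ⇒ r1c3=6.
Step 12. [r6c9∈{1,3}] row 6 places 1 nowhere but r6c9. So r6c9=1.
Step 13. [r9c3∈{2}] only 2 remains possible at r9c3, so r9c3=2.
Step 14. [r4c9∈{3}] nothing but 3 survives at r4c9 ⇒ r4c9=3.
Step 15. [r3c1∈{2,7}] r3c1 is the only open cell in row 3 admitting 7, so r3c1=7.
Step 16. [r3c2∈{2,3}] across row 3, 2 lands solely at r3c2. So r3c2=2.
Step 17. [r4c2∈{5}] r4c2's peers cover all but 5, so r4c2=5.
Step 18. [r4c5∈{2}] nothing but 2 survives at r4c5, so r4c5=2.
Step 19. [r6c1∈{2,8}] r6c1 is the only open cell in col 1 admitting 2, so r6c1=2.
Step 20. [r5c5∈{3}] nothing but 3 survives at r5c5 ⇒ r5c5=3.
Step 21. [r5c2∈{8}] nothing but 8 survives at r5c2, so r5c2=8.
Step 22. [r4c6∈{1}] nothing but 1 survives at r4c6. So r4c6=1.
Step 23. [r5c4∈{9}] r5c4 is down to just 9 ⇒ r5c4=9.
Step 24. [r1c2∈{9}] nothing but 9 survives at r1c2 ⇒ r1c2=9.
Step 25. [r6c2∈{3}] r6c2 is down to just 3 ⇒ r6c2=3.
Step 26. [r4c1∈{4}] r4c1 has the single candidate 4. So r4c1=4.
Step 27. [r2c3∈{5}] r2c3's peers cover all but 5. So r2c3=5.
Step 28. [r4c8∈{6}] r4c8 has the single candidate 6, so r4c8=6.
Step 29. [r5c6∈{7}] r5c6 has the single candidate 7. So r5c6=7.
Step 30. [r9c2∈{6}] r9c2 has the single candidate 6 ⇒ r9c2=6.
Step 31. [r8c3∈{4}] nothing but 4 survives at r8c3. So r8c3=4.
Step 32. [r6c7∈{8}] only 8 remains possible at r6c7 ⇒ r6c7=8.
Step 33. [r7c7∈{7}] nothing but 7 survives at r7c7 ⇒ r7c7=7.
Step 34. [r9c5∈{8}] r9c5's peers cover all but 8 ⇒ r9c5=8.
Step 35. [r6c5∈{5}] only 5 remains possible at r6c5, so r6c5=5.
Step 36. [r2c1∈{8}] nothing but 8 survives at r2c1. So r2c1=8.
Step 37. [r7c5∈{4}] r7c5 has the single candidate 4 ⇒ r7c5=4.
Step 38. [r5c7∈{2}] r5c7's peers cover all but 2 ⇒ r5c7=2.
Step 39. [r3c3∈{3}] r3c3 has the single candidate 3. So r3c3=3.

Answer: 1 9 6 3 7 4 5 2 8 / 8 4 5 1 9 2 6 3 7 / 7 2 3 5 6 8 4 1 9 / 4 5 7 8 2 1 9 6 3 / 6 8 1 9 3 7 2 4 5 / 2 3 9 4 5 6 8 7 1 / 3 1 8 2 4 5 7 9 6 / 5 7 4 6 1 9 3 8 2 / 9 6 2 7 8 3 1 5 4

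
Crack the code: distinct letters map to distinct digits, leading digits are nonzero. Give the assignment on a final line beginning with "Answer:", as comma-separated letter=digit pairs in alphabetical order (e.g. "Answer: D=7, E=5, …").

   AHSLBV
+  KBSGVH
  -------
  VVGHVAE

Step 1. [col 1: V + H ≡ E (mod 10)] several values work for V in column 1 (V + H ≡ E (mod 10), carry-in 0); try V=1, so V=1.
Step 2. [col 1: V + H ≡ E (mod 10)] no forcing yet in column 1 (carry-in 0); H=7 is free and consistent — try it ⇒ H=7.
Step 3. [col 1: V + H ≡ E (mod 10)] column 1 reads V+H+carry(0)=E with V=1, H=7; with digits 1,7 already taken and all letters distinct, the only value for E is 8. So E=8.
Step 4. [col 2: B + V ≡ A (mod 10)] several values work for B in column 2 (B + V ≡ A (mod 10), carry-in 0); try B=5, so B=5.
Step 5. [col 2: B + V ≡ A (mod 10)] from column 2 (B=5, V=1, carry-in 0, digits 1,5,7,8 already taken and all letters distinct): A must equal 6 ⇒ A=6.
Step 6. [col 3: L + G ≡ V (mod 10)] L=9 is one option consistent with column 3 (L + G ≡ V (mod 10), carry-in 0) — take it. So L=9.
Step 7. [col 3: L + G ≡ V (mod 10)] in column 3 we have L+G≡V with carry-in 0; given L=9, V=1 and digits 1,5,6,7,8,9 already taken and all letters distinct, that pins G to 2. So G=2.
Step 8. [col 4: S + S ≡ H (mod 10)] from column 4 (H=7, carry-in 1, digits 1,2,5,6,7,8,9 already taken and all letters distinct): S must equal 3. So S=3.
Step 9. [col 6: A + K ≡ V (mod 10)] column 6 reads A+K+carry(1)=V with A=6, V=1; with digits 1,2,3,5,6,7,8,9 already taken and all letters distinct, the only value for K is 4, so K=4.

Answer: A=6, B=5, E=8, G=2, H=7, K=4, L=9, S=3, V=1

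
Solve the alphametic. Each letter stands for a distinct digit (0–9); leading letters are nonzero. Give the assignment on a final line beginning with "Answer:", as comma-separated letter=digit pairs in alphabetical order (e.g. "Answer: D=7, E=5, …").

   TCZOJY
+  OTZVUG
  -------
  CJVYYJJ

Step 1. [col 1: Y + G ≡ J (mod 10)] J=0 is one option consistent with column 1 (Y + G ≡ J (mod 10), carry-in 0) — take it, so J=0.
Step 2. [C] adding two 6-digit numbers gives at most 6+1 digits, and here it does — C is that final carry and must be 1, so C=1.
Step 3. [col 1: Y + G ≡ J (mod 10)] several values work for Y in column 1 (Y + G ≡ J (mod 10), carry-in 0); try Y=3, so Y=3.
Step 4. [col 1: Y + G ≡ J (mod 10)] column 1 reads Y+G+carry(0)=J with Y=3, J=0; with digits 0,1,3 already taken and all letters distinct, the only value for G is 7. So G=7.
Step 5. [col 2: J + U ≡ J (mod 10)] in column 2 we have J+U≡J with carry-in 1; given J=0 and digits 0,1,3,7 already taken and all letters distinct, that pins U to 9, so U=9.
Step 6. [col 3: O + V ≡ Y (mod 10)] column 3 (O + V ≡ Y (mod 10), carry-in 1) doesn't pin O yet; pick O=8 and continue ⇒ O=8.
Step 7. [col 3: O + V ≡ Y (mod 10)] in column 3 we have O+V≡Y with carry-in 1; given O=8, Y=3 and digits 0,1,3,7,8,9 already taken and all letters distinct, that pins V to 4 ⇒ V=4.
Step 8. [col 4: Z + Z ≡ Y (mod 10)] from column 4 (Y=3, carry-in 1, digits 0,1,3,4,7,8,9 already taken and all letters distinct): Z must equal 6. So Z=6.
Step 9. [col 5: C + T ≡ V (mod 10)] column 5 reads C+T+carry(1)=V with C=1, V=4; with digits 0,1,3,4,6,7,8,9 already taken and all letters distinct, the only value for T is 2. So T=2.

Answer: C=1, G=7, J=0, O=8, T=2, U=9, V=4, Y=3, Z=6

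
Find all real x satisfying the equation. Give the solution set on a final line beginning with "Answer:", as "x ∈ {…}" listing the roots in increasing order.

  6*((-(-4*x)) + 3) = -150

Step 1. [6*((-(-4*x)) + 3) = -150] 6·(inner) — divide through by 6 ⇒ div: (-(-4*x)) + 3 = -25.
Step 2. [(-(-4*x)) + 3 = -25] +3 is outermost — subtract 3 both sides. So sub: -(-4*x) = -28.
Step 3. [-(-4*x) = -28] LHS negated; negate both sides. So neg: -4*x = 28.
Step 4. [-4*x = 28] divide by the outer -4 ⇒ div: x = -7.

Answer: x ∈ {-7}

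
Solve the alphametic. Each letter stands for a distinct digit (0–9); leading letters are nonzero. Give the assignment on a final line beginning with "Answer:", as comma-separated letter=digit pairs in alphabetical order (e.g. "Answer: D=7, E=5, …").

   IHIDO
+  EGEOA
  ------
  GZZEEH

Step 1. [G] the sum has 6 digits but both addends have 5; that extra leading digit G is the final carry, namely 1. So G=1.
Step 2. [col 1: O + A ≡ H (mod 10)] several values work for H in column 1 (O + A ≡ H (mod 10), carry-in 0); try H=0, so H=0.
Step 3. [col 1: O + A ≡ H (mod 10)] A=6 is one option consistent with column 1 (O + A ≡ H (mod 10), carry-in 0) — take it. So A=6.
Step 4. [col 1: O + A ≡ H (mod 10)] in column 1 we have O+A≡H with carry-in 0; given A=6, H=0 and digits 0,1,6 already taken and all letters distinct, that pins O to 4 ⇒ O=4.
Step 5. [col 2: D + O ≡ E (mod 10)] several values work for E in column 2 (D + O ≡ E (mod 10), carry-in 1); try E=3 ⇒ E=3.
Step 6. [col 2: D + O ≡ E (mod 10)] column 2 reads D+O+carry(1)=E with O=4, E=3; with digits 0,1,3,4,6 already taken and all letters distinct, the only value for D is 8. So D=8.
Step 7. [col 3: I + E ≡ E (mod 10)] column 3 reads I+E+carry(1)=E with E=3; with digits 0,1,3,4,6,8 already taken and all letters distinct, the only value for I is 9, so I=9.
Step 8. [col 4: H + G ≡ Z (mod 10)] in column 4 we have H+G≡Z with carry-in 1; given H=0, G=1 and digits 0,1,3,4,6,8,9 already taken and all letters distinct, that pins Z to 2. So Z=2.

Answer: A=6, D=8, E=3, G=1, H=0, I=9, O=4, Z=2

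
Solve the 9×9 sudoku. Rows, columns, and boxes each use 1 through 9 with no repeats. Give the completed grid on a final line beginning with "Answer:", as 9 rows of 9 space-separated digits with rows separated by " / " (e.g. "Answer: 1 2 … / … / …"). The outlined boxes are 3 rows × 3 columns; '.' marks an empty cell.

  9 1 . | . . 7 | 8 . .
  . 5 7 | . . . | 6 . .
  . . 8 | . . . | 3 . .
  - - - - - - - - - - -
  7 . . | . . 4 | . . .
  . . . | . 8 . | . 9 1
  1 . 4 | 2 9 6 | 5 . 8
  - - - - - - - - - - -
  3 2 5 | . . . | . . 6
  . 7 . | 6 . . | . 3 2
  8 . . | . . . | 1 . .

Step 1. [r8c6∈{1,5,8,9}] in row 8, 8 fits only at r8c6. So r8c6=8.
Step 2. [r8c5∈{1,4,5}] r8c5 is the only open cell in row 8 admitting 5. So r8c5=5.
Step 3. [r4c4∈{1,3,5}] across row 4, 5 lands solely at r4c4. So r4c4=5.
Step 4. [r1c3∈{2,3,6}] across box 1, 3 lands solely at r1c3. So r1c3=3.
Step 5. [r1c4∈{4}] r1c4 is down to just 4 ⇒ r1c4=4.
Step 6. [r3c6∈{1,2,5,9}] across col 6, 5 lands solely at r3c6. So r3c6=5.
Step 7. [r5c6∈{3}] only 3 remains possible at r5c6. So r5c6=3.
Step 8. [r5c2∈{6}] nothing but 6 survives at r5c2 ⇒ r5c2=6.
Step 9. [r3c2∈{4}] only 4 remains possible at r3c2, so r3c2=4.
Step 10. [r9c2∈{9}] r9c2 is down to just 9, so r9c2=9.
Step 11. [r2c1∈{2}] r2c1's peers cover all but 2. So r2c1=2.
Step 12. [r5c7∈{2,4,7}] r5c7 is the only open cell in row 5 admitting 4, so r5c7=4.
Step 13. [r7c7∈{7,9}] across col 7, 7 lands solely at r7c7. So r7c7=7.
Step 14. [r9c5∈{2,3,4,7}] r9c5 is the only open cell in col 5 admitting 7. So r9c5=7.
Step 15. [r2c4∈{1,3,8,9}] r2c4 is the only open cell in row 2 admitting 8. So r2c4=8.
Step 16. [r4c5∈{1}] nothing but 1 survives at r4c5, so r4c5=1.
Step 17. [r3c9∈{7,9}] 7 has one home in col 9: r3c9. So r3c9=7.
Step 18. [r3c4∈{1,9}] in row 3, 9 fits only at r3c4 ⇒ r3c4=9.
Step 19. [r1c9∈{5}] r1c9 has the single candidate 5 ⇒ r1c9=5.
Step 20. [r1c8∈{2}] r1c8 is down to just 2. So r1c8=2.
Step 21. [r9c9∈{4}] nothing but 4 survives at r9c9 ⇒ r9c9=4.
Step 22. [r2c6∈{1}] nothing but 1 survives at r2c6, so r2c6=1.
Step 23. [r4c3∈{2,9}] r4c3 is the only open cell in row 4 admitting 9. So r4c3=9.
Step 24. [r1c5∈{6}] only 6 remains possible at r1c5, so r1c5=6.
Step 25. [r4c9∈{3}] nothing but 3 survives at r4c9 ⇒ r4c9=3.
Step 26. [r4c7∈{2}] nothing but 2 survives at r4c7. So r4c7=2.
Step 27. [r8c1∈{4}] only 4 remains possible at r8c1, so r8c1=4.
Step 28. [r9c8∈{5}] r9c8 is down to just 5. So r9c8=5.
Step 29. [r8c7∈{9}] r8c7's peers cover all but 9. So r8c7=9.
Step 30. [r2c9∈{9}] only 9 remains possible at r2c9. So r2c9=9.
Step 31. [r4c2∈{8}] r4c2 has the single candidate 8. So r4c2=8.
Step 32. [r5c1∈{5}] nothing but 5 survives at r5c1, so r5c1=5.
Step 33. [r8c3∈{1}] only 1 remains possible at r8c3 ⇒ r8c3=1.
Step 34. [r7c5∈{4}] nothing but 4 survives at r7c5. So r7c5=4.
Step 35. [r5c3∈{2}] r5c3 is down to just 2. So r5c3=2.
Step 36. [r6c8∈{7}] r6c8's peers cover all but 7 ⇒ r6c8=7.
Step 37. [r7c4∈{1}] only 1 remains possible at r7c4 ⇒ r7c4=1.
Step 38. [r3c1∈{6}] r3c1 has the single candidate 6. So r3c1=6.
Step 39. [r9c3∈{6}] r9c3's peers cover all but 6. So r9c3=6.
Step 40. [r9c4∈{3}] r9c4 has the single candidate 3 ⇒ r9c4=3.
Step 41. [r2c5∈{3}] r2c5 is down to just 3. So r2c5=3.
Step 42. [r5c4∈{7}] only 7 remains possible at r5c4. So r5c4=7.
Step 43. [r2c8∈{4}] r2c8 has the single candidate 4. So r2c8=4.
Step 44. [r3c5∈{2}] r3c5's peers cover all but 2. So r3c5=2.
Step 45. [r7c6∈{9}] r7c6 has the single candidate 9. So r7c6=9.
Step 46. [r3c8∈{1}] r3c8 is down to just 1. So r3c8=1.
Step 47. [r6c2∈{3}] r6c2 has the single candidate 3. So r6c2=3.
Step 48. [r4c8∈{6}] r4c8 has the single candidate 6. So r4c8=6.
Step 49. [r9c6∈{2}] r9c6 is down to just 2. So r9c6=2.
Step 50. [r7c8∈{8}] only 8 remains possible at r7c8 ⇒ r7c8=8.

Answer: 9 1 3 4 6 7 8 2 5 / 2 5 7 8 3 1 6 4 9 / 6 4 8 9 2 5 3 1 7 / 7 8 9 5 1 4 2 6 3 / 5 6 2 7 8 3 4 9 1 / 1 3 4 2 9 6 5 7 8 / 3 2 5 1 4 9 7 8 6 / 4 7 1 6 5 8 9 3 2 / 8 9 6 3 7 2 1 5 4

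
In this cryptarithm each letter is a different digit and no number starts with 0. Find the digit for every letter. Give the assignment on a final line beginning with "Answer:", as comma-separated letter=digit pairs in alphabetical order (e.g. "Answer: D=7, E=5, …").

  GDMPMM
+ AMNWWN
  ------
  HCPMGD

Step 1. [col 1: M + N ≡ D (mod 10)] M=2 is one option consistent with column 1 (M + N ≡ D (mod 10), carry-in 0) — take it. So M=2.
Step 2. [col 1: M + N ≡ D (mod 10)] N=6 is one option consistent with column 1 (M + N ≡ D (mod 10), carry-in 0) — take it ⇒ N=6.
Step 3. [col 1: M + N ≡ D (mod 10)] in column 1 we have M+N≡D with carry-in 0; given M=2, N=6 and digits 2,6 already taken and all letters distinct, that pins D to 8. So D=8.
Step 4. [col 2: M + W ≡ G (mod 10)] several values work for G in column 2 (M + W ≡ G (mod 10), carry-in 0); try G=5. So G=5.
Step 5. [col 2: M + W ≡ G (mod 10)] column 2 reads M+W+carry(0)=G with M=2, G=5; with digits 2,5,6,8 already taken and all letters distinct, the only value for W is 3. So W=3.
Step 6. [col 3: P + W ≡ M (mod 10)] from column 3 (W=3, M=2, carry-in 0, digits 2,3,5,6,8 already taken and all letters distinct): P must equal 9 ⇒ P=9.
Step 7. [col 5: D + M ≡ C (mod 10)] from column 5 (D=8, M=2, carry-in 0, digits 2,3,5,6,8,9 already taken and all letters distinct): C must equal 0, so C=0.
Step 8. [col 6: G + A ≡ H (mod 10)] column 6 reads G+A+carry(1)=H with G=5; with digits 0,2,3,5,6,8,9 already taken and all letters distinct, the only value for A is 1. So A=1.
Step 9. [col 6: G + A ≡ H (mod 10)] column 6: given G=5, A=1, carry-in 1, and digits 0,1,2,3,5,6,8,9 already taken and all letters distinct, G+A≡H (mod 10) forces H=7, so H=7.

Answer: A=1, C=0, D=8, G=5, H=7, M=2, N=6, P=9, W=3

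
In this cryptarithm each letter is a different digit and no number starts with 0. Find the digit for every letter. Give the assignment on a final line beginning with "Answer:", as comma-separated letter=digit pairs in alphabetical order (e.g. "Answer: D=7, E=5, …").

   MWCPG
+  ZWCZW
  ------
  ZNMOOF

Step 1. [col 1: G + W ≡ F (mod 10)] no forcing yet in column 1 (carry-in 0); W=4 is free and consistent — try it ⇒ W=4.
Step 2. [Z] adding two 5-digit numbers gives at most 5+1 digits, and here it does — Z is that final carry and must be 1, so Z=1.
Step 3. [col 1: G + W ≡ F (mod 10)] G=3 is one option consistent with column 1 (G + W ≡ F (mod 10), carry-in 0) — take it. So G=3.
Step 4. [col 1: G + W ≡ F (mod 10)] column 1: given G=3, W=4, carry-in 0, and digits 1,3,4 already taken and all letters distinct, G+W≡F (mod 10) forces F=7, so F=7.
Step 5. [col 2: P + Z ≡ O (mod 10)] O=6 is one option consistent with column 2 (P + Z ≡ O (mod 10), carry-in 0) — take it. So O=6.
Step 6. [col 2: P + Z ≡ O (mod 10)] column 2: given Z=1, O=6, carry-in 0, and digits 1,3,4,6,7 already taken and all letters distinct, P+Z≡O (mod 10) forces P=5 ⇒ P=5.
Step 7. [col 3: C + C ≡ O (mod 10)] column 3 reads C+C+carry(0)=O with O=6; with digits 1,3,4,5,6,7 already taken and all letters distinct, the only value for C is 8, so C=8.
Step 8. [col 4: W + W ≡ M (mod 10)] from column 4 (W=4, carry-in 1, digits 1,3,4,5,6,7,8 already taken and all letters distinct): M must equal 9 ⇒ M=9.
Step 9. [col 5: M + Z ≡ N (mod 10)] in column 5 we have M+Z≡N with carry-in 0; given M=9, Z=1 and digits 1,3,4,5,6,7,8,9 already taken and all letters distinct, that pins N to 0. So N=0.

Answer: C=8, F=7, G=3, M=9, N=0, O=6, P=5, W=4, Z=1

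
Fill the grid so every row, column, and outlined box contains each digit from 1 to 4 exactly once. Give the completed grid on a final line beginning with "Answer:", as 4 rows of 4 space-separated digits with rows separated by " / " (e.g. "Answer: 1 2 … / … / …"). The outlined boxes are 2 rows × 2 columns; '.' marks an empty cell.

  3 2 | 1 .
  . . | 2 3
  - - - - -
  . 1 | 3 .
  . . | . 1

Step 1. [r4c3∈{4}] r4c3 has the single candidate 4, so r4c3=4.
Step 2. [r3c1∈{2,4}] r3c1 is the only open cell in row 3 admitting 4. So r3c1=4.
Step 3. [r2c1∈{1}] only 1 remains possible at r2c1. So r2c1=1.
Step 4. [r3c4∈{2}] only 2 remains possible at r3c4, so r3c4=2.
Step 5. [r1c4∈{4}] r1c4 is down to just 4, so r1c4=4.
Step 6. [r4c2∈{3}] r4c2 has the single candidate 3 ⇒ r4c2=3.
Step 7. [r4c1∈{2}] nothing but 2 survives at r4c1. So r4c1=2.
Step 8. [r2c2∈{4}] r2c2 is down to just 4. So r2c2=4.

Answer: 3 2 1 4 / 1 4 2 3 / 4 1 3 2 / 2 3 4 1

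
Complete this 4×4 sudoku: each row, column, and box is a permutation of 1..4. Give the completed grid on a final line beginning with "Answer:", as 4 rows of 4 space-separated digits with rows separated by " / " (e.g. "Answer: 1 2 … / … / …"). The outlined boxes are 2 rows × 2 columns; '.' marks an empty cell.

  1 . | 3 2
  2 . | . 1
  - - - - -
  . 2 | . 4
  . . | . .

Step 1. [r4c2∈{1,3,4}] 1 has one home in col 2: r4c2, so r4c2=1.
Step 2. [r4c1∈{3,4}] across row 4, 4 lands solely at r4c1, so r4c1=4.
Step 3. [r2c2∈{3,4}] r2c2 is the only open cell in row 2 admitting 3 ⇒ r2c2=3.
Step 4. [r4c3∈{2}] nothing but 2 survives at r4c3. So r4c3=2.
Step 5. [r1c2∈{4}] only 4 remains possible at r1c2, so r1c2=4.
Step 6. [r3c3∈{1}] r3c3 has the single candidate 1. So r3c3=1.
Step 7. [r2c3∈{4}] r2c3 has the single candidate 4, so r2c3=4.
Step 8. [r3c1∈{3}] nothing but 3 survives at r3c1 ⇒ r3c1=3.
Step 9. [r4c4∈{3}] only 3 remains possible at r4c4. So r4c4=3.

Answer: 1 4 3 2 / 2 3 4 1 / 3 2 1 4 / 4 1 2 3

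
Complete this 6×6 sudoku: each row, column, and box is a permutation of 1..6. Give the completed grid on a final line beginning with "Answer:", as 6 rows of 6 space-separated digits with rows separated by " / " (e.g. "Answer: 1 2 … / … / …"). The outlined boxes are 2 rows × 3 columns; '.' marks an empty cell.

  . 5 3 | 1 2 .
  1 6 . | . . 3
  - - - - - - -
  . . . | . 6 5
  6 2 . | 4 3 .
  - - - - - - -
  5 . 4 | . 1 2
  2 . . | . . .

Step 1. [r5c2∈{3}] r5c2 is down to just 3 ⇒ r5c2=3.
Step 2. [r6c3∈{1,6}] 6 has one home in col 3: r6c3 ⇒ r6c3=6.
Step 3. [r2c5∈{4,5}] across row 2, 4 lands solely at r2c5 ⇒ r2c5=4.
Step 4. [r3c3∈{1}] only 1 remains possible at r3c3, so r3c3=1.
Step 5. [r6c4∈{3,5}] row 6 places 3 nowhere but r6c4 ⇒ r6c4=3.
Step 6. [r3c2∈{4}] only 4 remains possible at r3c2, so r3c2=4.
Step 7. [r6c6∈{4}] only 4 remains possible at r6c6 ⇒ r6c6=4.
Step 8. [r1c6∈{6}] r1c6's peers cover all but 6. So r1c6=6.
Step 9. [r4c6∈{1}] r4c6 is down to just 1. So r4c6=1.
Step 10. [r2c3∈{2}] nothing but 2 survives at r2c3 ⇒ r2c3=2.
Step 11. [r2c4∈{5}] r2c4 has the single candidate 5, so r2c4=5.
Step 12. [r3c4∈{2}] nothing but 2 survives at r3c4, so r3c4=2.
Step 13. [r4c3∈{5}] only 5 remains possible at r4c3, so r4c3=5.
Step 14. [r1c1∈{4}] only 4 remains possible at r1c1 ⇒ r1c1=4.
Step 15. [r5c4∈{6}] r5c4 has the single candidate 6. So r5c4=6.
Step 16. [r6c5∈{5}] r6c5 is down to just 5, so r6c5=5.
Step 17. [r6c2∈{1}] nothing but 1 survives at r6c2 ⇒ r6c2=1.
Step 18. [r3c1∈{3}] r3c1 has the single candidate 3 ⇒ r3c1=3.

Answer: 4 5 3 1 2 6 / 1 6 2 5 4 3 / 3 4 1 2 6 5 / 6 2 5 4 3 1 / 5 3 4 6 1 2 / 2 1 6 3 5 4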